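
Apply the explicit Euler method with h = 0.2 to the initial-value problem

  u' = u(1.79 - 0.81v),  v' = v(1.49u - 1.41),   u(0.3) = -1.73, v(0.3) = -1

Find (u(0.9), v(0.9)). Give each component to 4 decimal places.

Euler on (u,v): u_{n+1} = u_n + h·u', v_{n+1} = v_n + h·v'.
0.300000: (-1.730000, -1.000000); f=(-4.498000, 3.987700) → (-2.629600, -0.202460)
0.500000: (-2.629600, -0.202460); f=(-5.138219, 1.078728) → (-3.657244, 0.013286)
0.700000: (-3.657244, 0.013286); f=(-6.507110, -0.091130) → (-4.958666, -0.004940)
(u(0.9), v(0.9)) ≈ (-4.9587, -0.0049)

-4.9587, -0.0049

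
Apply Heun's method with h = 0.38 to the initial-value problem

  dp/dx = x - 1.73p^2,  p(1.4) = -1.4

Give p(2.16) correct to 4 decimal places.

-26.6082

Heun: k1 = f(x_n, p_n); k2 = f(x_n + h, p_n + h·k1); p_{n+1} = p_n + (h/2)·(k1 + k2).
x=1.400000, p=-1.400000:
  k1 = f(1.400000, -1.400000) = -1.990800
  k2 = f(1.780000, -2.156504) = -6.265381
  p ← -1.400000 + (0.38/2)·(-1.990800 + (-6.265381)) = -2.968674
x=1.780000, p=-2.968674:
  k1 = f(1.780000, -2.968674) = -13.466539
  k2 = f(2.160000, -8.085959) = -110.952133
  p ← -2.968674 + (0.38/2)·(-13.466539 + (-110.952133)) = -26.608222
p(2.16) ≈ -26.6082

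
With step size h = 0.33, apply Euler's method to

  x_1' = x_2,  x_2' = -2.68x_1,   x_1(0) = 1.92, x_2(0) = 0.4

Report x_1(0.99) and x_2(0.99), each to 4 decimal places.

Euler on (x_1,x_2): x_1_{n+1} = x_1_n + h·x_1', x_2_{n+1} = x_2_n + h·x_2'.
0.000000: (1.920000, 0.400000); f=(0.400000, -5.145600) → (2.052000, -1.298048)
0.330000: (2.052000, -1.298048); f=(-1.298048, -5.499360) → (1.623644, -3.112837)
0.660000: (1.623644, -3.112837); f=(-3.112837, -4.351366) → (0.596408, -4.548788)
(x_1(0.99), x_2(0.99)) ≈ (0.5964, -4.5488)

0.5964, -4.5488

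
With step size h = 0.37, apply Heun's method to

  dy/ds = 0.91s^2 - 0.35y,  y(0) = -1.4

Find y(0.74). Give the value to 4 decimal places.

-0.9489

Heun: k1 = f(s_n, y_n); k2 = f(s_n + h, y_n + h·k1); y_{n+1} = y_n + (h/2)·(k1 + k2).
s=0.000000, y=-1.400000:
  k1 = f(0.000000, -1.400000) = 0.490000
  k2 = f(0.370000, -1.218700) = 0.551124
  y ← -1.400000 + (0.37/2)·(0.490000 + 0.551124) = -1.207392
s=0.370000, y=-1.207392:
  k1 = f(0.370000, -1.207392) = 0.547166
  k2 = f(0.740000, -1.004941) = 0.850045
  y ← -1.207392 + (0.37/2)·(0.547166 + 0.850045) = -0.948908
y(0.74) ≈ -0.9489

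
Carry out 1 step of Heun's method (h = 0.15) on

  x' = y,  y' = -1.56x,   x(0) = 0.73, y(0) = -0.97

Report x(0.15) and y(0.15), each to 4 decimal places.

Heun on (x,y): k1 = f(t_n, state_n); k2 = f(t_n + h, state_n + h·k1); state_{n+1} = state_n + (h/2)·(k1 + k2).
0.000000: (0.730000, -0.970000)
  k1 = (-0.970000, -1.138800)
  predictor → (0.584500, -1.140820)
  k2 = (-1.140820, -0.911820)
  → (0.571689, -1.123797)
(x(0.15), y(0.15)) ≈ (0.5717, -1.1238)

0.5717, -1.1238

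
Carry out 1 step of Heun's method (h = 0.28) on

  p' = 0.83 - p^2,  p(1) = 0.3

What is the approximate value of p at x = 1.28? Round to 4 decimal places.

Heun: k1 = f(x_n, p_n); k2 = f(x_n + h, p_n + h·k1); p_{n+1} = p_n + (h/2)·(k1 + k2).
x=1.000000, p=0.300000:
  k1 = f(1.000000, 0.300000) = 0.740000
  k2 = f(1.280000, 0.507200) = 0.572748
  p ← 0.300000 + (0.28/2)·(0.740000 + 0.572748) = 0.483785
p(1.28) ≈ 0.4838

0.4838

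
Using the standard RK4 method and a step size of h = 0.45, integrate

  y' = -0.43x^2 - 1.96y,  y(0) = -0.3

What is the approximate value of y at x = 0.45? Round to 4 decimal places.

RK4: k1 = f(x_n, y_n); k2 = f(x_n + h/2, y_n + (h/2)·k1); k3 = f(x_n + h/2, y_n + (h/2)·k2); k4 = f(x_n + h, y_n + h·k3); y_{n+1} = y_n + (h/6)·(k1 + 2k2 + 2k3 + k4).
x=0.000000, y=-0.300000:
  k1 = f(0.000000, -0.300000) = 0.588000
  k2 = f(0.225000, -0.167700) = 0.306923
  k3 = f(0.225000, -0.230942) = 0.430878
  k4 = f(0.450000, -0.106105) = 0.120891
  y ← -0.300000 + (0.45/6)·(k1 + 2k2 + 2k3 + k4) = -0.136163
y(0.45) ≈ -0.1362

-0.1362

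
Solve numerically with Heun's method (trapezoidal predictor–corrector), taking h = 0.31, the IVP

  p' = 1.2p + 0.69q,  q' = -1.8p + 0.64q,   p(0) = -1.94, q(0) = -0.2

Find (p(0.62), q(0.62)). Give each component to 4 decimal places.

-3.4598, 3.3047

Heun on (p,q): k1 = f(t_n, state_n); k2 = f(t_n + h, state_n + h·k1); state_{n+1} = state_n + (h/2)·(k1 + k2).
0.000000: (-1.940000, -0.200000)
  k1 = (-2.466000, 3.364000)
  predictor → (-2.704460, 0.842840)
  k2 = (-2.663792, 5.407446)
  → (-2.735118, 1.159574)
0.310000: (-2.735118, 1.159574)
  k1 = (-2.482035, 5.665339)
  predictor → (-3.504549, 2.915829)
  k2 = (-2.193536, 8.174319)
  → (-3.459831, 3.304721)
(p(0.62), q(0.62)) ≈ (-3.4598, 3.3047)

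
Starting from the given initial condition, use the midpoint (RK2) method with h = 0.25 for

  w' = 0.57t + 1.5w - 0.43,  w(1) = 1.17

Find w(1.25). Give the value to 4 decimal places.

1.7504

Midpoint: k1 = f(t_n, w_n); k2 = f(t_n + h/2, w_n + (h/2)·k1); w_{n+1} = w_n + h·k2.
t=1.000000, w=1.170000:
  k1 = f(1.000000, 1.170000) = 1.895000
  k2 = f(1.125000, 1.406875) = 2.321562
  w ← 1.170000 + 0.25·2.321562 = 1.750391
w(1.25) ≈ 1.7504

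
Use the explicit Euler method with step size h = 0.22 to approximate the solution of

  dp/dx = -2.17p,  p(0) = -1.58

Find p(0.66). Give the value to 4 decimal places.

-0.2255

Euler: p_{n+1} = p_n + h·f(x_n, p_n).
x=0.000000, p=-1.580000: f=3.428600 → p ← -1.580000 + 0.22·3.428600 = -0.825708
x=0.220000, p=-0.825708: f=1.791786 → p ← -0.825708 + 0.22·1.791786 = -0.431515
x=0.440000, p=-0.431515: f=0.936388 → p ← -0.431515 + 0.22·0.936388 = -0.225510
p(0.66) ≈ -0.2255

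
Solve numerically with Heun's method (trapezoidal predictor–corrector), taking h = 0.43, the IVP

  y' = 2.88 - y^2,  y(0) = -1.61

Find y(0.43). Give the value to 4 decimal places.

-1.4038

Heun: k1 = f(t_n, y_n); k2 = f(t_n + h, y_n + h·k1); y_{n+1} = y_n + (h/2)·(k1 + k2).
t=0.000000, y=-1.610000:
  k1 = f(0.000000, -1.610000) = 0.287900
  k2 = f(0.430000, -1.486203) = 0.671201
  y ← -1.610000 + (0.43/2)·(0.287900 + 0.671201) = -1.403793
y(0.43) ≈ -1.4038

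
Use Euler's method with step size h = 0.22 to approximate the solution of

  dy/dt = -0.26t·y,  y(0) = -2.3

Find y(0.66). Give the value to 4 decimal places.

-2.2139

Euler: y_{n+1} = y_n + h·f(t_n, y_n).
t=0.000000, y=-2.300000: f=0.000000 → y ← -2.300000 + 0.22·0.000000 = -2.300000
t=0.220000, y=-2.300000: f=0.131560 → y ← -2.300000 + 0.22·0.131560 = -2.271057
t=0.440000, y=-2.271057: f=0.259809 → y ← -2.271057 + 0.22·0.259809 = -2.213899
y(0.66) ≈ -2.2139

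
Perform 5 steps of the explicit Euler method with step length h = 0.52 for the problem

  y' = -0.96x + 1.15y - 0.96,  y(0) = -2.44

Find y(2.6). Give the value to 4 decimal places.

-37.9575

Euler: y_{n+1} = y_n + h·f(x_n, y_n).
x=0.000000, y=-2.440000: f=-3.766000 → y ← -2.440000 + 0.52·(-3.766000) = -4.398320
x=0.520000, y=-4.398320: f=-6.517268 → y ← -4.398320 + 0.52·(-6.517268) = -7.787299
x=1.040000, y=-7.787299: f=-10.913794 → y ← -7.787299 + 0.52·(-10.913794) = -13.462472
x=1.560000, y=-13.462472: f=-17.939443 → y ← -13.462472 + 0.52·(-17.939443) = -22.790983
x=2.080000, y=-22.790983: f=-29.166430 → y ← -22.790983 + 0.52·(-29.166430) = -37.957527
y(2.6) ≈ -37.9575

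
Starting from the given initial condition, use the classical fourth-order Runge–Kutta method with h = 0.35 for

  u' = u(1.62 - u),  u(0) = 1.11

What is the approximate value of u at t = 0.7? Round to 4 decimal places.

1.4113

RK4: k1 = f(t_n, u_n); k2 = f(t_n + h/2, u_n + (h/2)·k1); k3 = f(t_n + h/2, u_n + (h/2)·k2); k4 = f(t_n + h, u_n + h·k3); u_{n+1} = u_n + (h/6)·(k1 + 2k2 + 2k3 + k4).
t=0.000000, u=1.110000:
  k1 = f(0.000000, 1.110000) = 0.566100
  k2 = f(0.175000, 1.209068) = 0.496845
  k3 = f(0.175000, 1.196948) = 0.506371
  k4 = f(0.350000, 1.287230) = 0.428352
  u ← 1.110000 + (0.35/6)·(k1 + 2k2 + 2k3 + k4) = 1.285052
t=0.350000, u=1.285052:
  k1 = f(0.350000, 1.285052) = 0.430426
  k2 = f(0.525000, 1.360376) = 0.353186
  k3 = f(0.525000, 1.346859) = 0.367882
  k4 = f(0.700000, 1.413810) = 0.291513
  u ← 1.285052 + (0.35/6)·(k1 + 2k2 + 2k3 + k4) = 1.411289
u(0.7) ≈ 1.4113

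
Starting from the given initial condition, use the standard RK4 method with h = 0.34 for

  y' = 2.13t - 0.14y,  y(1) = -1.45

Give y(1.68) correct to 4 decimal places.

0.5405

RK4: k1 = f(t_n, y_n); k2 = f(t_n + h/2, y_n + (h/2)·k1); k3 = f(t_n + h/2, y_n + (h/2)·k2); k4 = f(t_n + h, y_n + h·k3); y_{n+1} = y_n + (h/6)·(k1 + 2k2 + 2k3 + k4).
t=1.000000, y=-1.450000:
  k1 = f(1.000000, -1.450000) = 2.333000
  k2 = f(1.170000, -1.053390) = 2.639575
  k3 = f(1.170000, -1.001272) = 2.632278
  k4 = f(1.340000, -0.555025) = 2.931904
  y ← -1.450000 + (0.34/6)·(k1 + 2k2 + 2k3 + k4) = -0.554179
t=1.340000, y=-0.554179:
  k1 = f(1.340000, -0.554179) = 2.931785
  k2 = f(1.510000, -0.055775) = 3.224109
  k3 = f(1.510000, -0.006080) = 3.217151
  k4 = f(1.680000, 0.539653) = 3.502849
  y ← -0.554179 + (0.34/6)·(k1 + 2k2 + 2k3 + k4) = 0.540460
y(1.68) ≈ 0.5405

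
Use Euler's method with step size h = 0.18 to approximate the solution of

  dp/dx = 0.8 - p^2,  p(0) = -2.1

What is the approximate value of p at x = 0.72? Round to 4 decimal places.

-14.4841

Euler: p_{n+1} = p_n + h·f(x_n, p_n).
x=0.000000, p=-2.100000: f=-3.610000 → p ← -2.100000 + 0.18·(-3.610000) = -2.749800
x=0.180000, p=-2.749800: f=-6.761400 → p ← -2.749800 + 0.18·(-6.761400) = -3.966852
x=0.360000, p=-3.966852: f=-14.935915 → p ← -3.966852 + 0.18·(-14.935915) = -6.655317
x=0.540000, p=-6.655317: f=-43.493240 → p ← -6.655317 + 0.18·(-43.493240) = -14.484100
p(0.72) ≈ -14.4841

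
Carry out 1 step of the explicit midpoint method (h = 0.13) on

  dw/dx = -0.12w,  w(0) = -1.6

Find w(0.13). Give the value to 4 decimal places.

Midpoint: k1 = f(x_n, w_n); k2 = f(x_n + h/2, w_n + (h/2)·k1); w_{n+1} = w_n + h·k2.
x=0.000000, w=-1.600000:
  k1 = f(0.000000, -1.600000) = 0.192000
  k2 = f(0.065000, -1.587520) = 0.190502
  w ← -1.600000 + 0.13·0.190502 = -1.575235
w(0.13) ≈ -1.5752

-1.5752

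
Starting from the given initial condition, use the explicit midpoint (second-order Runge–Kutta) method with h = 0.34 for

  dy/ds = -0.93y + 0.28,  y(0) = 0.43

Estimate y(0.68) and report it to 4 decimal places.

0.3705

Midpoint: k1 = f(s_n, y_n); k2 = f(s_n + h/2, y_n + (h/2)·k1); y_{n+1} = y_n + h·k2.
s=0.000000, y=0.430000:
  k1 = f(0.000000, 0.430000) = -0.119900
  k2 = f(0.170000, 0.409617) = -0.100944
  y ← 0.430000 + 0.34·(-0.100944) = 0.395679
s=0.340000, y=0.395679:
  k1 = f(0.340000, 0.395679) = -0.087982
  k2 = f(0.510000, 0.380722) = -0.074072
  y ← 0.395679 + 0.34·(-0.074072) = 0.370495
y(0.68) ≈ 0.3705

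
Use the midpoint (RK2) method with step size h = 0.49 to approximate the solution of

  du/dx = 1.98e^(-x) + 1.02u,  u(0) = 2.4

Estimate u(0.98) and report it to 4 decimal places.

Midpoint: k1 = f(x_n, u_n); k2 = f(x_n + h/2, u_n + (h/2)·k1); u_{n+1} = u_n + h·k2.
x=0.000000, u=2.400000:
  k1 = f(0.000000, 2.400000) = 4.428000
  k2 = f(0.245000, 3.484860) = 5.104312
  u ← 2.400000 + 0.49·5.104312 = 4.901113
x=0.490000, u=4.901113:
  k1 = f(0.490000, 4.901113) = 6.212135
  k2 = f(0.735000, 6.423086) = 7.500969
  u ← 4.901113 + 0.49·7.500969 = 8.576588
u(0.98) ≈ 8.5766

8.5766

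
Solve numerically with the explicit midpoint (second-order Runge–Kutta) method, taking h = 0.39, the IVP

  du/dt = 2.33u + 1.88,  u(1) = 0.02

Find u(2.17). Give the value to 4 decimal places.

Midpoint: k1 = f(t_n, u_n); k2 = f(t_n + h/2, u_n + (h/2)·k1); u_{n+1} = u_n + h·k2.
t=1.000000, u=0.020000:
  k1 = f(1.000000, 0.020000) = 1.926600
  k2 = f(1.195000, 0.395687) = 2.801951
  u ← 0.020000 + 0.39·2.801951 = 1.112761
t=1.390000, u=1.112761:
  k1 = f(1.390000, 1.112761) = 4.472733
  k2 = f(1.585000, 1.984944) = 6.504919
  u ← 1.112761 + 0.39·6.504919 = 3.649679
t=1.780000, u=3.649679:
  k1 = f(1.780000, 3.649679) = 10.383752
  k2 = f(1.975000, 5.674511) = 15.101610
  u ← 3.649679 + 0.39·15.101610 = 9.539307
u(2.17) ≈ 9.5393

9.5393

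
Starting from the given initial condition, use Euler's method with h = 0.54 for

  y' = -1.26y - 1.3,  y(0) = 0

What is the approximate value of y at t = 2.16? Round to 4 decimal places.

Euler: y_{n+1} = y_n + h·f(t_n, y_n).
t=0.000000, y=0.000000: f=-1.300000 → y ← 0.000000 + 0.54·(-1.300000) = -0.702000
t=0.540000, y=-0.702000: f=-0.415480 → y ← -0.702000 + 0.54·(-0.415480) = -0.926359
t=1.080000, y=-0.926359: f=-0.132787 → y ← -0.926359 + 0.54·(-0.132787) = -0.998064
t=1.620000, y=-0.998064: f=-0.042439 → y ← -0.998064 + 0.54·(-0.042439) = -1.020981
y(2.16) ≈ -1.0210

-1.0210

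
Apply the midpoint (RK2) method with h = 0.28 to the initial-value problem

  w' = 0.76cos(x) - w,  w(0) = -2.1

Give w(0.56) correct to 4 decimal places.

-0.9074

Midpoint: k1 = f(x_n, w_n); k2 = f(x_n + h/2, w_n + (h/2)·k1); w_{n+1} = w_n + h·k2.
x=0.000000, w=-2.100000:
  k1 = f(0.000000, -2.100000) = 2.860000
  k2 = f(0.140000, -1.699600) = 2.452164
  w ← -2.100000 + 0.28·2.452164 = -1.413394
x=0.280000, w=-1.413394:
  k1 = f(0.280000, -1.413394) = 2.143796
  k2 = f(0.420000, -1.113263) = 1.807210
  w ← -1.413394 + 0.28·1.807210 = -0.907375
w(0.56) ≈ -0.9074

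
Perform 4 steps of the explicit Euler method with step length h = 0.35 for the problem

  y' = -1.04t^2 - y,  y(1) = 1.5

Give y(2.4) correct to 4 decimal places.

-2.3260

Euler: y_{n+1} = y_n + h·f(t_n, y_n).
t=1.000000, y=1.500000: f=-2.540000 → y ← 1.500000 + 0.35·(-2.540000) = 0.611000
t=1.350000, y=0.611000: f=-2.506400 → y ← 0.611000 + 0.35·(-2.506400) = -0.266240
t=1.700000, y=-0.266240: f=-2.739360 → y ← -0.266240 + 0.35·(-2.739360) = -1.225016
t=2.050000, y=-1.225016: f=-3.145584 → y ← -1.225016 + 0.35·(-3.145584) = -2.325970
y(2.4) ≈ -2.3260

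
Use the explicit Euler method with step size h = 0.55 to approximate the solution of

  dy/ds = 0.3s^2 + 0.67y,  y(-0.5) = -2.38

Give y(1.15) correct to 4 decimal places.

-5.9625

Euler: y_{n+1} = y_n + h·f(s_n, y_n).
s=-0.500000, y=-2.380000: f=-1.519600 → y ← -2.380000 + 0.55·(-1.519600) = -3.215780
s=0.050000, y=-3.215780: f=-2.153823 → y ← -3.215780 + 0.55·(-2.153823) = -4.400382
s=0.600000, y=-4.400382: f=-2.840256 → y ← -4.400382 + 0.55·(-2.840256) = -5.962523
y(1.15) ≈ -5.9625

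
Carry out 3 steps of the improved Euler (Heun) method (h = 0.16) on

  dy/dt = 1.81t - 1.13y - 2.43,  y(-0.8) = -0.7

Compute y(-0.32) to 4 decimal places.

-1.6601

Heun: k1 = f(t_n, y_n); k2 = f(t_n + h, y_n + h·k1); y_{n+1} = y_n + (h/2)·(k1 + k2).
t=-0.800000, y=-0.700000:
  k1 = f(-0.800000, -0.700000) = -3.087000
  k2 = f(-0.640000, -1.193920) = -2.239270
  y ← -0.700000 + (0.16/2)·(-3.087000 + (-2.239270)) = -1.126102
t=-0.640000, y=-1.126102:
  k1 = f(-0.640000, -1.126102) = -2.315905
  k2 = f(-0.480000, -1.496646) = -1.607590
  y ← -1.126102 + (0.16/2)·(-2.315905 + (-1.607590)) = -1.439981
t=-0.480000, y=-1.439981:
  k1 = f(-0.480000, -1.439981) = -1.671621
  k2 = f(-0.320000, -1.707441) = -1.079792
  y ← -1.439981 + (0.16/2)·(-1.671621 + (-1.079792)) = -1.660094
y(-0.32) ≈ -1.6601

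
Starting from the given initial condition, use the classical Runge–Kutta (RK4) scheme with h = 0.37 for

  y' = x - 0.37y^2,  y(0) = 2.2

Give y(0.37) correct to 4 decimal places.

RK4: k1 = f(x_n, y_n); k2 = f(x_n + h/2, y_n + (h/2)·k1); k3 = f(x_n + h/2, y_n + (h/2)·k2); k4 = f(x_n + h, y_n + h·k3); y_{n+1} = y_n + (h/6)·(k1 + 2k2 + 2k3 + k4).
x=0.000000, y=2.200000:
  k1 = f(0.000000, 2.200000) = -1.790800
  k2 = f(0.185000, 1.868702) = -1.107057
  k3 = f(0.185000, 1.995194) = -1.287896
  k4 = f(0.370000, 1.723478) = -0.729040
  y ← 2.200000 + (0.37/6)·(k1 + 2k2 + 2k3 + k4) = 1.749232
y(0.37) ≈ 1.7492

1.7492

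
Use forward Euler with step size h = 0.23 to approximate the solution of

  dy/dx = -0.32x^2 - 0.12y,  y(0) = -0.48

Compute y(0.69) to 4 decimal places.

Euler: y_{n+1} = y_n + h·f(x_n, y_n).
x=0.000000, y=-0.480000: f=0.057600 → y ← -0.480000 + 0.23·0.057600 = -0.466752
x=0.230000, y=-0.466752: f=0.039082 → y ← -0.466752 + 0.23·0.039082 = -0.457763
x=0.460000, y=-0.457763: f=-0.012780 → y ← -0.457763 + 0.23·(-0.012780) = -0.460703
y(0.69) ≈ -0.4607

-0.4607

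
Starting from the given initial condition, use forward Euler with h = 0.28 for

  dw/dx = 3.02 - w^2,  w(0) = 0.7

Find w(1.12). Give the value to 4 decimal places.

Euler: w_{n+1} = w_n + h·f(x_n, w_n).
x=0.000000, w=0.700000: f=2.530000 → w ← 0.700000 + 0.28·2.530000 = 1.408400
x=0.280000, w=1.408400: f=1.036409 → w ← 1.408400 + 0.28·1.036409 = 1.698595
x=0.560000, w=1.698595: f=0.134776 → w ← 1.698595 + 0.28·0.134776 = 1.736332
x=0.840000, w=1.736332: f=0.005151 → w ← 1.736332 + 0.28·0.005151 = 1.737774
w(1.12) ≈ 1.7378

1.7378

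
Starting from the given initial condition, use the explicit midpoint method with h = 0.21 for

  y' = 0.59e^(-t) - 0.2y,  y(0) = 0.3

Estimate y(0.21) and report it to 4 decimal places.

0.3966

Midpoint: k1 = f(t_n, y_n); k2 = f(t_n + h/2, y_n + (h/2)·k1); y_{n+1} = y_n + h·k2.
t=0.000000, y=0.300000:
  k1 = f(0.000000, 0.300000) = 0.530000
  k2 = f(0.105000, 0.355650) = 0.460061
  y ← 0.300000 + 0.21·0.460061 = 0.396613
y(0.21) ≈ 0.3966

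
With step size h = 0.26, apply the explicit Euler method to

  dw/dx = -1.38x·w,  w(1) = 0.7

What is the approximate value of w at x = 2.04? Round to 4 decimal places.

Euler: w_{n+1} = w_n + h·f(x_n, w_n).
x=1.000000, w=0.700000: f=-0.966000 → w ← 0.700000 + 0.26·(-0.966000) = 0.448840
x=1.260000, w=0.448840: f=-0.780443 → w ← 0.448840 + 0.26·(-0.780443) = 0.245925
x=1.520000, w=0.245925: f=-0.515852 → w ← 0.245925 + 0.26·(-0.515852) = 0.111803
x=1.780000, w=0.111803: f=-0.274634 → w ← 0.111803 + 0.26·(-0.274634) = 0.040399
w(2.04) ≈ 0.0404

0.0404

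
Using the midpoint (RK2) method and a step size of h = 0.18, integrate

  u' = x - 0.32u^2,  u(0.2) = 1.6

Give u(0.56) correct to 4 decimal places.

1.4728

Midpoint: k1 = f(x_n, u_n); k2 = f(x_n + h/2, u_n + (h/2)·k1); u_{n+1} = u_n + h·k2.
x=0.200000, u=1.600000:
  k1 = f(0.200000, 1.600000) = -0.619200
  k2 = f(0.290000, 1.544272) = -0.473128
  u ← 1.600000 + 0.18·(-0.473128) = 1.514837
x=0.380000, u=1.514837:
  k1 = f(0.380000, 1.514837) = -0.354314
  k2 = f(0.470000, 1.482949) = -0.233724
  u ← 1.514837 + 0.18·(-0.233724) = 1.472767
u(0.56) ≈ 1.4728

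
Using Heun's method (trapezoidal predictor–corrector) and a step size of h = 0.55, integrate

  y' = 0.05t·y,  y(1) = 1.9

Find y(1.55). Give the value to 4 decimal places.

1.9677

Heun: k1 = f(t_n, y_n); k2 = f(t_n + h, y_n + h·k1); y_{n+1} = y_n + (h/2)·(k1 + k2).
t=1.000000, y=1.900000:
  k1 = f(1.000000, 1.900000) = 0.095000
  k2 = f(1.550000, 1.952250) = 0.151299
  y ← 1.900000 + (0.55/2)·(0.095000 + 0.151299) = 1.967732
y(1.55) ≈ 1.9677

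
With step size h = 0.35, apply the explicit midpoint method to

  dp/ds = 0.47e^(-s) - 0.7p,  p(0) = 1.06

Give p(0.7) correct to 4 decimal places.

0.8289

Midpoint: k1 = f(s_n, p_n); k2 = f(s_n + h/2, p_n + (h/2)·k1); p_{n+1} = p_n + h·k2.
s=0.000000, p=1.060000:
  k1 = f(0.000000, 1.060000) = -0.272000
  k2 = f(0.175000, 1.012400) = -0.314135
  p ← 1.060000 + 0.35·(-0.314135) = 0.950053
s=0.350000, p=0.950053:
  k1 = f(0.350000, 0.950053) = -0.333833
  k2 = f(0.525000, 0.891632) = -0.346111
  p ← 0.950053 + 0.35·(-0.346111) = 0.828914
p(0.7) ≈ 0.8289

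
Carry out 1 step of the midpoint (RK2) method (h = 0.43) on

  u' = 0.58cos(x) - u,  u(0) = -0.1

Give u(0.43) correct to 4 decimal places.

0.1238

Midpoint: k1 = f(x_n, u_n); k2 = f(x_n + h/2, u_n + (h/2)·k1); u_{n+1} = u_n + h·k2.
x=0.000000, u=-0.100000:
  k1 = f(0.000000, -0.100000) = 0.680000
  k2 = f(0.215000, 0.046200) = 0.520446
  u ← -0.100000 + 0.43·0.520446 = 0.123792
u(0.43) ≈ 0.1238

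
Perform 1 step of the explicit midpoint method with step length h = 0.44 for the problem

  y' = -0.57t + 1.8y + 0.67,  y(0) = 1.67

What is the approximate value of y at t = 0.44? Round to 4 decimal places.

Midpoint: k1 = f(t_n, y_n); k2 = f(t_n + h/2, y_n + (h/2)·k1); y_{n+1} = y_n + h·k2.
t=0.000000, y=1.670000:
  k1 = f(0.000000, 1.670000) = 3.676000
  k2 = f(0.220000, 2.478720) = 5.006296
  y ← 1.670000 + 0.44·5.006296 = 3.872770
y(0.44) ≈ 3.8728

3.8728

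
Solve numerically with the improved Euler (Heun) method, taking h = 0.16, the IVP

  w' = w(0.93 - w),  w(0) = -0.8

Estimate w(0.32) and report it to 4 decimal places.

Heun: k1 = f(t_n, w_n); k2 = f(t_n + h, w_n + h·k1); w_{n+1} = w_n + (h/2)·(k1 + k2).
t=0.000000, w=-0.800000:
  k1 = f(0.000000, -0.800000) = -1.384000
  k2 = f(0.160000, -1.021440) = -1.993279
  w ← -0.800000 + (0.16/2)·(-1.384000 + (-1.993279)) = -1.070182
t=0.160000, w=-1.070182:
  k1 = f(0.160000, -1.070182) = -2.140560
  k2 = f(0.320000, -1.412672) = -3.309427
  w ← -1.070182 + (0.16/2)·(-2.140560 + (-3.309427)) = -1.506181
w(0.32) ≈ -1.5062

-1.5062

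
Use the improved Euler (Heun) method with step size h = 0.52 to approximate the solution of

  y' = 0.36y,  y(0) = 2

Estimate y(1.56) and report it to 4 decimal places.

Heun: k1 = f(s_n, y_n); k2 = f(s_n + h, y_n + h·k1); y_{n+1} = y_n + (h/2)·(k1 + k2).
s=0.000000, y=2.000000:
  k1 = f(0.000000, 2.000000) = 0.720000
  k2 = f(0.520000, 2.374400) = 0.854784
  y ← 2.000000 + (0.52/2)·(0.720000 + 0.854784) = 2.409444
s=0.520000, y=2.409444:
  k1 = f(0.520000, 2.409444) = 0.867400
  k2 = f(1.040000, 2.860492) = 1.029777
  y ← 2.409444 + (0.52/2)·(0.867400 + 1.029777) = 2.902710
s=1.040000, y=2.902710:
  k1 = f(1.040000, 2.902710) = 1.044976
  k2 = f(1.560000, 3.446097) = 1.240595
  y ← 2.902710 + (0.52/2)·(1.044976 + 1.240595) = 3.496958
y(1.56) ≈ 3.4970

3.4970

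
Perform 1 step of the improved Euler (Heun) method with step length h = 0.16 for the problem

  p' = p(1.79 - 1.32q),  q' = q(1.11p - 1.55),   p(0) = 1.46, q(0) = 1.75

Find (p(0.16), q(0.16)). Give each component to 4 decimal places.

1.3408, 1.7508

Heun on (p,q): k1 = f(t_n, state_n); k2 = f(t_n + h, state_n + h·k1); state_{n+1} = state_n + (h/2)·(k1 + k2).
0.000000: (1.460000, 1.750000)
  k1 = (-0.759200, 0.123550)
  predictor → (1.338528, 1.769768)
  k2 = (-0.730962, -0.113679)
  → (1.340787, 1.750790)
(p(0.16), q(0.16)) ≈ (1.3408, 1.7508)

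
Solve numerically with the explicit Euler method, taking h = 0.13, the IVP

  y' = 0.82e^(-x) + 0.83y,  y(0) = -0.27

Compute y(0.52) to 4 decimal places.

0.0163

Euler: y_{n+1} = y_n + h·f(x_n, y_n).
x=0.000000, y=-0.270000: f=0.595900 → y ← -0.270000 + 0.13·0.595900 = -0.192533
x=0.130000, y=-0.192533: f=0.560236 → y ← -0.192533 + 0.13·0.560236 = -0.119702
x=0.260000, y=-0.119702: f=0.532909 → y ← -0.119702 + 0.13·0.532909 = -0.050424
x=0.390000, y=-0.050424: f=0.513335 → y ← -0.050424 + 0.13·0.513335 = 0.016309
y(0.52) ≈ 0.0163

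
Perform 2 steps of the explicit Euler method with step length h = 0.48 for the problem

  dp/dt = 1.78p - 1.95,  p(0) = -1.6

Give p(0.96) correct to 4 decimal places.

-8.1738

Euler: p_{n+1} = p_n + h·f(t_n, p_n).
t=0.000000, p=-1.600000: f=-4.798000 → p ← -1.600000 + 0.48·(-4.798000) = -3.903040
t=0.480000, p=-3.903040: f=-8.897411 → p ← -3.903040 + 0.48·(-8.897411) = -8.173797
p(0.96) ≈ -8.1738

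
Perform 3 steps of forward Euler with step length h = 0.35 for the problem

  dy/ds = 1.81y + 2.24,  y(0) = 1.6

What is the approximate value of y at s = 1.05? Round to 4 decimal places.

11.1306

Euler: y_{n+1} = y_n + h·f(s_n, y_n).
s=0.000000, y=1.600000: f=5.136000 → y ← 1.600000 + 0.35·5.136000 = 3.397600
s=0.350000, y=3.397600: f=8.389656 → y ← 3.397600 + 0.35·8.389656 = 6.333980
s=0.700000, y=6.333980: f=13.704503 → y ← 6.333980 + 0.35·13.704503 = 11.130556
y(1.05) ≈ 11.1306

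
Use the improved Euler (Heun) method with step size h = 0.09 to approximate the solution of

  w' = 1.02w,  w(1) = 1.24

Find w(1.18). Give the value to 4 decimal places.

1.4895

Heun: k1 = f(t_n, w_n); k2 = f(t_n + h, w_n + h·k1); w_{n+1} = w_n + (h/2)·(k1 + k2).
t=1.000000, w=1.240000:
  k1 = f(1.000000, 1.240000) = 1.264800
  k2 = f(1.090000, 1.353832) = 1.380909
  w ← 1.240000 + (0.09/2)·(1.264800 + 1.380909) = 1.359057
t=1.090000, w=1.359057:
  k1 = f(1.090000, 1.359057) = 1.386238
  k2 = f(1.180000, 1.483818) = 1.513495
  w ← 1.359057 + (0.09/2)·(1.386238 + 1.513495) = 1.489545
w(1.18) ≈ 1.4895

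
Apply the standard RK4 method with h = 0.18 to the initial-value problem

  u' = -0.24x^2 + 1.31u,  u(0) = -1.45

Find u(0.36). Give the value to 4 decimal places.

RK4: k1 = f(x_n, u_n); k2 = f(x_n + h/2, u_n + (h/2)·k1); k3 = f(x_n + h/2, u_n + (h/2)·k2); k4 = f(x_n + h, u_n + h·k3); u_{n+1} = u_n + (h/6)·(k1 + 2k2 + 2k3 + k4).
x=0.000000, u=-1.450000:
  k1 = f(0.000000, -1.450000) = -1.899500
  k2 = f(0.090000, -1.620955) = -2.125395
  k3 = f(0.090000, -1.641286) = -2.152028
  k4 = f(0.180000, -1.837365) = -2.414724
  u ← -1.450000 + (0.18/6)·(k1 + 2k2 + 2k3 + k4) = -1.836072
x=0.180000, u=-1.836072:
  k1 = f(0.180000, -1.836072) = -2.413030
  k2 = f(0.270000, -2.053245) = -2.707247
  k3 = f(0.270000, -2.079724) = -2.741935
  k4 = f(0.360000, -2.329620) = -3.082907
  u ← -1.836072 + (0.18/6)·(k1 + 2k2 + 2k3 + k4) = -2.327901
u(0.36) ≈ -2.3279

-2.3279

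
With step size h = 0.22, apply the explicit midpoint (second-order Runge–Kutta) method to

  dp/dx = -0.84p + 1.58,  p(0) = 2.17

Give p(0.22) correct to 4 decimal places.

2.1215

Midpoint: k1 = f(x_n, p_n); k2 = f(x_n + h/2, p_n + (h/2)·k1); p_{n+1} = p_n + h·k2.
x=0.000000, p=2.170000:
  k1 = f(0.000000, 2.170000) = -0.242800
  k2 = f(0.110000, 2.143292) = -0.220365
  p ← 2.170000 + 0.22·(-0.220365) = 2.121520
p(0.22) ≈ 2.1215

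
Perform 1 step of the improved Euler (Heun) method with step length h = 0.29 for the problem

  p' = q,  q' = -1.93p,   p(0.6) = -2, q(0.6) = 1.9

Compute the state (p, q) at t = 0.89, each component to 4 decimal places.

Heun on (p,q): k1 = f(t_n, state_n); k2 = f(t_n + h, state_n + h·k1); state_{n+1} = state_n + (h/2)·(k1 + k2).
0.600000: (-2.000000, 1.900000)
  k1 = (1.900000, 3.860000)
  predictor → (-1.449000, 3.019400)
  k2 = (3.019400, 2.796570)
  → (-1.286687, 2.865203)
(p(0.89), q(0.89)) ≈ (-1.2867, 2.8652)

-1.2867, 2.8652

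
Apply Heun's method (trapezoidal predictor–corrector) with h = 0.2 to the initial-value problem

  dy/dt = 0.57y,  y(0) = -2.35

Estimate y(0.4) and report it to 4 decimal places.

-2.9505

Heun: k1 = f(t_n, y_n); k2 = f(t_n + h, y_n + h·k1); y_{n+1} = y_n + (h/2)·(k1 + k2).
t=0.000000, y=-2.350000:
  k1 = f(0.000000, -2.350000) = -1.339500
  k2 = f(0.200000, -2.617900) = -1.492203
  y ← -2.350000 + (0.2/2)·(-1.339500 + (-1.492203)) = -2.633170
t=0.200000, y=-2.633170:
  k1 = f(0.200000, -2.633170) = -1.500907
  k2 = f(0.400000, -2.933352) = -1.672010
  y ← -2.633170 + (0.2/2)·(-1.500907 + (-1.672010)) = -2.950462
y(0.4) ≈ -2.9505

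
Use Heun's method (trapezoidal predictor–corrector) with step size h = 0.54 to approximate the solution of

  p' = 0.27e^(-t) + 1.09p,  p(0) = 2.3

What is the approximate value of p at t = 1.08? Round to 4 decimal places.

7.5104

Heun: k1 = f(t_n, p_n); k2 = f(t_n + h, p_n + h·k1); p_{n+1} = p_n + (h/2)·(k1 + k2).
t=0.000000, p=2.300000:
  k1 = f(0.000000, 2.300000) = 2.777000
  k2 = f(0.540000, 3.799580) = 4.298884
  p ← 2.300000 + (0.54/2)·(2.777000 + 4.298884) = 4.210489
t=0.540000, p=4.210489:
  k1 = f(0.540000, 4.210489) = 4.746775
  k2 = f(1.080000, 6.773747) = 7.475075
  p ← 4.210489 + (0.54/2)·(4.746775 + 7.475075) = 7.510388
p(1.08) ≈ 7.5104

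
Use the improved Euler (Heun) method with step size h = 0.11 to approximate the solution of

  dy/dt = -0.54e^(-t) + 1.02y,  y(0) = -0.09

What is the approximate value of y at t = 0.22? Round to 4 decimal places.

Heun: k1 = f(t_n, y_n); k2 = f(t_n + h, y_n + h·k1); y_{n+1} = y_n + (h/2)·(k1 + k2).
t=0.000000, y=-0.090000:
  k1 = f(0.000000, -0.090000) = -0.631800
  k2 = f(0.110000, -0.159498) = -0.646438
  y ← -0.090000 + (0.11/2)·(-0.631800 + (-0.646438)) = -0.160303
t=0.110000, y=-0.160303:
  k1 = f(0.110000, -0.160303) = -0.647260
  k2 = f(0.220000, -0.231502) = -0.669492
  y ← -0.160303 + (0.11/2)·(-0.647260 + (-0.669492)) = -0.232724
y(0.22) ≈ -0.2327

-0.2327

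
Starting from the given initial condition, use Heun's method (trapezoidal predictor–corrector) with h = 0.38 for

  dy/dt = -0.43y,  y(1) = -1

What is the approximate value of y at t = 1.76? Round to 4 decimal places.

Heun: k1 = f(t_n, y_n); k2 = f(t_n + h, y_n + h·k1); y_{n+1} = y_n + (h/2)·(k1 + k2).
t=1.000000, y=-1.000000:
  k1 = f(1.000000, -1.000000) = 0.430000
  k2 = f(1.380000, -0.836600) = 0.359738
  y ← -1.000000 + (0.38/2)·(0.430000 + 0.359738) = -0.849950
t=1.380000, y=-0.849950:
  k1 = f(1.380000, -0.849950) = 0.365478
  k2 = f(1.760000, -0.711068) = 0.305759
  y ← -0.849950 + (0.38/2)·(0.365478 + 0.305759) = -0.722415
y(1.76) ≈ -0.7224

-0.7224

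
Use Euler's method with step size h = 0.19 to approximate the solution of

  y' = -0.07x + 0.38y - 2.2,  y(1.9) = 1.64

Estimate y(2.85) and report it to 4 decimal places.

-0.2636

Euler: y_{n+1} = y_n + h·f(x_n, y_n).
x=1.900000, y=1.640000: f=-1.709800 → y ← 1.640000 + 0.19·(-1.709800) = 1.315138
x=2.090000, y=1.315138: f=-1.846548 → y ← 1.315138 + 0.19·(-1.846548) = 0.964294
x=2.280000, y=0.964294: f=-1.993168 → y ← 0.964294 + 0.19·(-1.993168) = 0.585592
x=2.470000, y=0.585592: f=-2.150375 → y ← 0.585592 + 0.19·(-2.150375) = 0.177021
x=2.660000, y=0.177021: f=-2.318932 → y ← 0.177021 + 0.19·(-2.318932) = -0.263576
y(2.85) ≈ -0.2636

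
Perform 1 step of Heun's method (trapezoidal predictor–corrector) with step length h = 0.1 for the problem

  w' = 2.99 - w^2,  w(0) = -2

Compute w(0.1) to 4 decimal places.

-2.1217

Heun: k1 = f(t_n, w_n); k2 = f(t_n + h, w_n + h·k1); w_{n+1} = w_n + (h/2)·(k1 + k2).
t=0.000000, w=-2.000000:
  k1 = f(0.000000, -2.000000) = -1.010000
  k2 = f(0.100000, -2.101000) = -1.424201
  w ← -2.000000 + (0.1/2)·(-1.010000 + (-1.424201)) = -2.121710
w(0.1) ≈ -2.1217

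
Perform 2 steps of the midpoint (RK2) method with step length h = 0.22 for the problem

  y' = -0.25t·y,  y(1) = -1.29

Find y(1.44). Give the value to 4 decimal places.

-1.1276

Midpoint: k1 = f(t_n, y_n); k2 = f(t_n + h/2, y_n + (h/2)·k1); y_{n+1} = y_n + h·k2.
t=1.000000, y=-1.290000:
  k1 = f(1.000000, -1.290000) = 0.322500
  k2 = f(1.110000, -1.254525) = 0.348131
  y ← -1.290000 + 0.22·0.348131 = -1.213411
t=1.220000, y=-1.213411:
  k1 = f(1.220000, -1.213411) = 0.370090
  k2 = f(1.330000, -1.172701) = 0.389923
  y ← -1.213411 + 0.22·0.389923 = -1.127628
y(1.44) ≈ -1.1276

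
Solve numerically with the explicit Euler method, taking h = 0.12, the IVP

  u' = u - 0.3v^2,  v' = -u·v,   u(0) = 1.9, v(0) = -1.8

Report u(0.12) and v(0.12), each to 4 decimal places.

2.0114, -1.3896

Euler on (u,v): u_{n+1} = u_n + h·u', v_{n+1} = v_n + h·v'.
0.000000: (1.900000, -1.800000); f=(0.928000, 3.420000) → (2.011360, -1.389600)
(u(0.12), v(0.12)) ≈ (2.0114, -1.3896)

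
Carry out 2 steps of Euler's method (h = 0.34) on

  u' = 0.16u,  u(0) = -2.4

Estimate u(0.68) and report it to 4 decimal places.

Euler: u_{n+1} = u_n + h·f(t_n, u_n).
t=0.000000, u=-2.400000: f=-0.384000 → u ← -2.400000 + 0.34·(-0.384000) = -2.530560
t=0.340000, u=-2.530560: f=-0.404890 → u ← -2.530560 + 0.34·(-0.404890) = -2.668222
u(0.68) ≈ -2.6682

-2.6682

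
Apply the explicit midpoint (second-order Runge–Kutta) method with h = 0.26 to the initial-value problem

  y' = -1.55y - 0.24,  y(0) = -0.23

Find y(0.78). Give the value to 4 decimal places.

Midpoint: k1 = f(s_n, y_n); k2 = f(s_n + h/2, y_n + (h/2)·k1); y_{n+1} = y_n + h·k2.
s=0.000000, y=-0.230000:
  k1 = f(0.000000, -0.230000) = 0.116500
  k2 = f(0.130000, -0.214855) = 0.093025
  y ← -0.230000 + 0.26·0.093025 = -0.205813
s=0.260000, y=-0.205813:
  k1 = f(0.260000, -0.205813) = 0.079011
  k2 = f(0.390000, -0.195542) = 0.063090
  y ← -0.205813 + 0.26·0.063090 = -0.189410
s=0.520000, y=-0.189410:
  k1 = f(0.520000, -0.189410) = 0.053585
  k2 = f(0.650000, -0.182444) = 0.042788
  y ← -0.189410 + 0.26·0.042788 = -0.178285
y(0.78) ≈ -0.1783

-0.1783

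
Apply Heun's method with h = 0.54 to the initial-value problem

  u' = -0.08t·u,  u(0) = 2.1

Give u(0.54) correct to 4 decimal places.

2.0755

Heun: k1 = f(t_n, u_n); k2 = f(t_n + h, u_n + h·k1); u_{n+1} = u_n + (h/2)·(k1 + k2).
t=0.000000, u=2.100000:
  k1 = f(0.000000, 2.100000) = 0.000000
  k2 = f(0.540000, 2.100000) = -0.090720
  u ← 2.100000 + (0.54/2)·(0.000000 + (-0.090720)) = 2.075506
u(0.54) ≈ 2.0755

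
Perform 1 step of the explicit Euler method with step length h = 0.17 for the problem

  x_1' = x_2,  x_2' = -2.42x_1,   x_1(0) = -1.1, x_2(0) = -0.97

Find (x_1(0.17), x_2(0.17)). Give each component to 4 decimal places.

-1.2649, -0.5175

Euler on (x_1,x_2): x_1_{n+1} = x_1_n + h·x_1', x_2_{n+1} = x_2_n + h·x_2'.
0.000000: (-1.100000, -0.970000); f=(-0.970000, 2.662000) → (-1.264900, -0.517460)
(x_1(0.17), x_2(0.17)) ≈ (-1.2649, -0.5175)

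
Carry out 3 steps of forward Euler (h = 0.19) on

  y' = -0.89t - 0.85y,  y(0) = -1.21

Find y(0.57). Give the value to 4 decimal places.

Euler: y_{n+1} = y_n + h·f(t_n, y_n).
t=0.000000, y=-1.210000: f=1.028500 → y ← -1.210000 + 0.19·1.028500 = -1.014585
t=0.190000, y=-1.014585: f=0.693297 → y ← -1.014585 + 0.19·0.693297 = -0.882859
t=0.380000, y=-0.882859: f=0.412230 → y ← -0.882859 + 0.19·0.412230 = -0.804535
y(0.57) ≈ -0.8045

-0.8045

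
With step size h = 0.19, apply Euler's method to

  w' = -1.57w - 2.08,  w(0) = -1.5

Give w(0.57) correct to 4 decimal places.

Euler: w_{n+1} = w_n + h·f(x_n, w_n).
x=0.000000, w=-1.500000: f=0.275000 → w ← -1.500000 + 0.19·0.275000 = -1.447750
x=0.190000, w=-1.447750: f=0.192967 → w ← -1.447750 + 0.19·0.192967 = -1.411086
x=0.380000, w=-1.411086: f=0.135405 → w ← -1.411086 + 0.19·0.135405 = -1.385359
w(0.57) ≈ -1.3854

-1.3854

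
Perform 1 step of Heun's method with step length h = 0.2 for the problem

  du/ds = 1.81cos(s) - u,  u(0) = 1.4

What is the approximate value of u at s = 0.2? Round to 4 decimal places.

Heun: k1 = f(s_n, u_n); k2 = f(s_n + h, u_n + h·k1); u_{n+1} = u_n + (h/2)·(k1 + k2).
s=0.000000, u=1.400000:
  k1 = f(0.000000, 1.400000) = 0.410000
  k2 = f(0.200000, 1.482000) = 0.291921
  u ← 1.400000 + (0.2/2)·(0.410000 + 0.291921) = 1.470192
u(0.2) ≈ 1.4702

1.4702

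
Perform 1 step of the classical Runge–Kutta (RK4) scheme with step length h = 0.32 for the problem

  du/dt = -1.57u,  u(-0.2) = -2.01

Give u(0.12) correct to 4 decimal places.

RK4: k1 = f(t_n, u_n); k2 = f(t_n + h/2, u_n + (h/2)·k1); k3 = f(t_n + h/2, u_n + (h/2)·k2); k4 = f(t_n + h, u_n + h·k3); u_{n+1} = u_n + (h/6)·(k1 + 2k2 + 2k3 + k4).
t=-0.200000, u=-2.010000:
  k1 = f(-0.200000, -2.010000) = 3.155700
  k2 = f(-0.040000, -1.505088) = 2.362988
  k3 = f(-0.040000, -1.631922) = 2.562117
  k4 = f(0.120000, -1.190122) = 1.868492
  u ← -2.010000 + (0.32/6)·(k1 + 2k2 + 2k3 + k4) = -1.216698
u(0.12) ≈ -1.2167

-1.2167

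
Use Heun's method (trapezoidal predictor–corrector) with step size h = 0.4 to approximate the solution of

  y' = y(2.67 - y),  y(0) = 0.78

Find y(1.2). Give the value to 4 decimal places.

Heun: k1 = f(t_n, y_n); k2 = f(t_n + h, y_n + h·k1); y_{n+1} = y_n + (h/2)·(k1 + k2).
t=0.000000, y=0.780000:
  k1 = f(0.000000, 0.780000) = 1.474200
  k2 = f(0.400000, 1.369680) = 1.781022
  y ← 0.780000 + (0.4/2)·(1.474200 + 1.781022) = 1.431044
t=0.400000, y=1.431044:
  k1 = f(0.400000, 1.431044) = 1.773000
  k2 = f(0.800000, 2.140245) = 1.133806
  y ← 1.431044 + (0.4/2)·(1.773000 + 1.133806) = 2.012406
t=0.800000, y=2.012406:
  k1 = f(0.800000, 2.012406) = 1.323346
  k2 = f(1.200000, 2.541744) = 0.325993
  y ← 2.012406 + (0.4/2)·(1.323346 + 0.325993) = 2.342274
y(1.2) ≈ 2.3423

2.3423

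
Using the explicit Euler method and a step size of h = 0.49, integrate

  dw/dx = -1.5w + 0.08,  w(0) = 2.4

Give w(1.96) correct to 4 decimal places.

0.0649

Euler: w_{n+1} = w_n + h·f(x_n, w_n).
x=0.000000, w=2.400000: f=-3.520000 → w ← 2.400000 + 0.49·(-3.520000) = 0.675200
x=0.490000, w=0.675200: f=-0.932800 → w ← 0.675200 + 0.49·(-0.932800) = 0.218128
x=0.980000, w=0.218128: f=-0.247192 → w ← 0.218128 + 0.49·(-0.247192) = 0.097004
x=1.470000, w=0.097004: f=-0.065506 → w ← 0.097004 + 0.49·(-0.065506) = 0.064906
w(1.96) ≈ 0.0649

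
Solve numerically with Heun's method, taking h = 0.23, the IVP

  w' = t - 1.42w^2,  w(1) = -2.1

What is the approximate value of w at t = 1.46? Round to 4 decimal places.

Heun: k1 = f(t_n, w_n); k2 = f(t_n + h, w_n + h·k1); w_{n+1} = w_n + (h/2)·(k1 + k2).
t=1.000000, w=-2.100000:
  k1 = f(1.000000, -2.100000) = -5.262200
  k2 = f(1.230000, -3.310306) = -14.330539
  w ← -2.100000 + (0.23/2)·(-5.262200 + (-14.330539)) = -4.353165
t=1.230000, w=-4.353165:
  k1 = f(1.230000, -4.353165) = -25.679064
  k2 = f(1.460000, -10.259350) = -148.001043
  w ← -4.353165 + (0.23/2)·(-25.679064 + (-148.001043)) = -24.326377
w(1.46) ≈ -24.3264

-24.3264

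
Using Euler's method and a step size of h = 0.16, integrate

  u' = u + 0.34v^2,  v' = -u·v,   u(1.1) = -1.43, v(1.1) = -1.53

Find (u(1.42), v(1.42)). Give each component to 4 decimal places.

Euler on (u,v): u_{n+1} = u_n + h·u', v_{n+1} = v_n + h·v'.
1.100000: (-1.430000, -1.530000); f=(-0.634094, -2.187900) → (-1.531455, -1.880064)
1.260000: (-1.531455, -1.880064); f=(-0.329677, -2.879233) → (-1.584203, -2.340741)
(u(1.42), v(1.42)) ≈ (-1.5842, -2.3407)

-1.5842, -2.3407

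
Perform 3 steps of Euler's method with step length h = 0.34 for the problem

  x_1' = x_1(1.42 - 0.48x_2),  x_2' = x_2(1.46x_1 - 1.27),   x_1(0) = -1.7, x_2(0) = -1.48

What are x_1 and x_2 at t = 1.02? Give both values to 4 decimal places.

-6.4009, 0.5401

Euler on (x_1,x_2): x_1_{n+1} = x_1_n + h·x_1', x_2_{n+1} = x_2_n + h·x_2'.
0.000000: (-1.700000, -1.480000); f=(-3.621680, 5.552960) → (-2.931371, 0.408006)
0.340000: (-2.931371, 0.408006); f=(-3.588458, -2.264355) → (-4.151447, -0.361874)
0.680000: (-4.151447, -0.361874); f=(-6.616160, 2.652941) → (-6.400941, 0.540126)
(x_1(1.02), x_2(1.02)) ≈ (-6.4009, 0.5401)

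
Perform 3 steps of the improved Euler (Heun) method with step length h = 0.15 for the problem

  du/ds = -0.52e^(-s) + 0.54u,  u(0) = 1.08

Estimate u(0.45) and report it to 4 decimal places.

Heun: k1 = f(s_n, u_n); k2 = f(s_n + h, u_n + h·k1); u_{n+1} = u_n + (h/2)·(k1 + k2).
s=0.000000, u=1.080000:
  k1 = f(0.000000, 1.080000) = 0.063200
  k2 = f(0.150000, 1.089480) = 0.140751
  u ← 1.080000 + (0.15/2)·(0.063200 + 0.140751) = 1.095296
s=0.150000, u=1.095296:
  k1 = f(0.150000, 1.095296) = 0.143892
  k2 = f(0.300000, 1.116880) = 0.217890
  u ← 1.095296 + (0.15/2)·(0.143892 + 0.217890) = 1.122430
s=0.300000, u=1.122430:
  k1 = f(0.300000, 1.122430) = 0.220887
  k2 = f(0.450000, 1.155563) = 0.292437
  u ← 1.122430 + (0.15/2)·(0.220887 + 0.292437) = 1.160929
u(0.45) ≈ 1.1609

1.1609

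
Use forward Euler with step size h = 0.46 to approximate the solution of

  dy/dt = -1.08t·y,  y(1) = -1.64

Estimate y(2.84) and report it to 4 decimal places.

0.0019

Euler: y_{n+1} = y_n + h·f(t_n, y_n).
t=1.000000, y=-1.640000: f=1.771200 → y ← -1.640000 + 0.46·1.771200 = -0.825248
t=1.460000, y=-0.825248: f=1.301251 → y ← -0.825248 + 0.46·1.301251 = -0.226673
t=1.920000, y=-0.226673: f=0.470028 → y ← -0.226673 + 0.46·0.470028 = -0.010460
t=2.380000, y=-0.010460: f=0.026885 → y ← -0.010460 + 0.46·0.026885 = 0.001908
y(2.84) ≈ 0.0019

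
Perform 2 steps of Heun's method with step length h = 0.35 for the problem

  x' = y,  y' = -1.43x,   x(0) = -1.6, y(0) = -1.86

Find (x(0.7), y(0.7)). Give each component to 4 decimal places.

-2.2397, 0.2387

Heun on (x,y): k1 = f(t_n, state_n); k2 = f(t_n + h, state_n + h·k1); state_{n+1} = state_n + (h/2)·(k1 + k2).
0.000000: (-1.600000, -1.860000)
  k1 = (-1.860000, 2.288000)
  predictor → (-2.251000, -1.059200)
  k2 = (-1.059200, 3.218930)
  → (-2.110860, -0.896287)
0.350000: (-2.110860, -0.896287)
  k1 = (-0.896287, 3.018530)
  predictor → (-2.424561, 0.160198)
  k2 = (0.160198, 3.467122)
  → (-2.239676, 0.238702)
(x(0.7), y(0.7)) ≈ (-2.2397, 0.2387)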